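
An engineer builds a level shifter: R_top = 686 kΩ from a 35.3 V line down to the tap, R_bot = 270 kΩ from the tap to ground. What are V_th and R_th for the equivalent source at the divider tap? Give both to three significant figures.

V_th = 9.97 V, R_th = 194 kΩ

V_th is the open-circuit tap voltage: 35.3 × 270/(686 + 270) = 9.97 V.
With the supply zeroed, R_top and R_bot appear in parallel from the tap: R_th = R_top‖R_bot = (686 × 270)/956.0 = 194 kΩ.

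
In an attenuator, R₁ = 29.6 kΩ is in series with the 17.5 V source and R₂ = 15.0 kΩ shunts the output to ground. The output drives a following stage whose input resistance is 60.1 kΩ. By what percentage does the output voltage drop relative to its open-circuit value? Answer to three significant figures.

14.2 %

Unloaded V = 17.5 × 15.0/44.60 = 5.8857 V.
Loaded: R₂‖R_L = 12.00 kΩ, giving V = 17.5 × 12.00/41.60 = 5.0493 V.
Drop = (5.8857 − 5.0493) / 5.8857 = 14.2 %.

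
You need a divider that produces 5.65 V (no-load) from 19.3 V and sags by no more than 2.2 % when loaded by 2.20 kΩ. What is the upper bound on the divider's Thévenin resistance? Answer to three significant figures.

R_th ≤ 49.5 Ω

Loading drop = R_th/(R_th + R_L) ≤ 0.0220, so R_th ≤ R_L · ε/(1−ε) = 2.20 kΩ × 0.0220/0.9780 = 49.5 Ω.
(Any R1, R2 with R2/(R1+R2) = 0.293 and R1‖R2 ≤ 49.5 Ω will meet the spec.)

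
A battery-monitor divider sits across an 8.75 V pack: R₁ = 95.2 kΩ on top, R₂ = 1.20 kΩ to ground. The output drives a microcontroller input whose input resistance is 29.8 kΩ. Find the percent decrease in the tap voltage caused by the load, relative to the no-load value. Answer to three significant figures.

The divider's output (Thévenin) resistance is R₁‖R₂ = 1.185 kΩ.
Fractional drop under load = R_th/(R_th + R_L) = 1.185 / (1.185 + 29.8) = 0.03825.
So the output falls by 3.82 %.

3.82 %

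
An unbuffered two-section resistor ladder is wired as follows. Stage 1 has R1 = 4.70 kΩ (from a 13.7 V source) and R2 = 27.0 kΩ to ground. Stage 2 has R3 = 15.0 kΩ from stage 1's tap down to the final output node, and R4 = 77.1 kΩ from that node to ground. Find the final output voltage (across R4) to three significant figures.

V_out ≈ 9.36 V

Stage 2 presents R3+R4 = 92.10 kΩ as a load on stage 1's tap.
Stage 1's lower leg becomes R2‖(R3+R4) = 20.88 kΩ, so V_mid = 13.7 × 20.88/25.58 = 11.18 V.
Stage 2 is itself unloaded: V_out = V_mid × R4/(R3+R4) = 11.18 × 77.1/92.10 = 9.36 V.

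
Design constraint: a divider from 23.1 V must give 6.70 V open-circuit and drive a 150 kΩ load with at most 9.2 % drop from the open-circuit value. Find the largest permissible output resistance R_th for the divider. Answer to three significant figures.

Loading drop = R_th/(R_th + R_L) ≤ 0.0920, so R_th ≤ R_L · ε/(1−ε) = 150 kΩ × 0.0920/0.9080 = 15.2 kΩ.
(Any R1, R2 with R2/(R1+R2) = 0.290 and R1‖R2 ≤ 15.2 kΩ will meet the spec.)

R_th ≤ 15.2 kΩ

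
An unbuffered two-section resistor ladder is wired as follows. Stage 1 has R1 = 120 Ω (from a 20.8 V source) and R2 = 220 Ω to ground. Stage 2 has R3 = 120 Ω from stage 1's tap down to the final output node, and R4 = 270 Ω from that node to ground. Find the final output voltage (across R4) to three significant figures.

Stage 2 presents R3+R4 = 390.0 Ω as a load on stage 1's tap.
Stage 1's lower leg becomes R2‖(R3+R4) = 140.7 Ω, so V_mid = 20.8 × 140.7/260.7 = 11.22 V.
Stage 2 is itself unloaded: V_out = V_mid × R4/(R3+R4) = 11.22 × 270/390.0 = 7.77 V.

V_out ≈ 7.77 V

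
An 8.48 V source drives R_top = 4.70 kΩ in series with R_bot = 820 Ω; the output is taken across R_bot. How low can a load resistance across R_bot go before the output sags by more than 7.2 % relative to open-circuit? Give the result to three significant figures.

Output resistance R_th = R_top‖R_bot = (4700 × 820)/5520 = 698.2 Ω.
The fractional drop is R_th/(R_th + R_L); requiring this ≤ 0.0720 gives R_L ≥ R_th(1/0.0720 − 1) = 698.2 × 12.89 = 9.00 kΩ.

R_L(min) ≈ 9.00 kΩ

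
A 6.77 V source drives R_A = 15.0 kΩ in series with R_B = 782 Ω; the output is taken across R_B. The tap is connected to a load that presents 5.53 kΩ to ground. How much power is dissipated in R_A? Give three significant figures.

P ≈ 2.79 mW

Total resistance from the source is R_A + (R_B‖R_L) = 15690 Ω, so I = 6.77/15690 Ω = 0.4316 mA.
P = I²·R_A = (0.4316 mA)² × 15.0 kΩ = 2.79 mW.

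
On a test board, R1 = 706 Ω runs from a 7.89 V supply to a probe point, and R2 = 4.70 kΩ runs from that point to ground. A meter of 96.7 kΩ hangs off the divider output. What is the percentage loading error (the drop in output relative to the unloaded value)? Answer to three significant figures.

0.631 %

The divider's output (Thévenin) resistance is R1‖R2 = 613.8 Ω.
Fractional drop under load = R_th/(R_th + R_L) = 613.8 / (613.8 + 96700) = 0.006307.
So the output falls by 0.631 %.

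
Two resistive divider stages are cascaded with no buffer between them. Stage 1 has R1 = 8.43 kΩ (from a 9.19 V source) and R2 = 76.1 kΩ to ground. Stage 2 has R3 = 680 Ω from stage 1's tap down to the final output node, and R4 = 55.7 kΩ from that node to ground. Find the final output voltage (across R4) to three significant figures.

Stage 2 presents R3+R4 = 56380 Ω as a load on stage 1's tap.
Stage 1's lower leg becomes R2‖(R3+R4) = 32390 Ω, so V_mid = 9.19 × 32390/40820 = 7.292 V.
Stage 2 is itself unloaded: V_out = V_mid × R4/(R3+R4) = 7.292 × 55700/56380 = 7.20 V.

V_out ≈ 7.20 V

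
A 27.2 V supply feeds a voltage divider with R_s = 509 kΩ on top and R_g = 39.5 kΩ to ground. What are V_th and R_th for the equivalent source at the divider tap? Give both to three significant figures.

V_th = 1.96 V, R_th = 36.7 kΩ

V_th is the open-circuit tap voltage: 27.2 × 39.5/(509 + 39.5) = 1.96 V.
With the supply zeroed, R_s and R_g appear in parallel from the tap: R_th = R_s‖R_g = (509 × 39.5)/548.5 = 36.7 kΩ.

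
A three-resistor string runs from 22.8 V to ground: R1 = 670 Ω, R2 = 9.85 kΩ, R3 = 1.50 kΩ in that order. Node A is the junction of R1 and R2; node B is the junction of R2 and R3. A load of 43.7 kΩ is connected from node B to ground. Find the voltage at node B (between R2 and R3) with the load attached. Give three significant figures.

V ≈ 2.76 V

At node B, R3 is in parallel with the load: R3‖R_L = 1450 Ω.
Below node A the resistance is R2 + (R3‖R_L) = 11300 Ω, so V_A = 22.8 × 11300/11970 = 21.52 V.
Then V_B = V_A × (R3‖R_L)/(R2 + R3‖R_L) = 21.52 × 1450/11300 = 2.76 V.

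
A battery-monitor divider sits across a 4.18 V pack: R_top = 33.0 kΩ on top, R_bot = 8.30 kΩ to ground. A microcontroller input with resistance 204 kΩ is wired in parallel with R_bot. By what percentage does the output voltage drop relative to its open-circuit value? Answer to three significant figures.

The divider's output (Thévenin) resistance is R_top‖R_bot = 6.632 kΩ.
Fractional drop under load = R_th/(R_th + R_L) = 6.632 / (6.632 + 204) = 0.03149.
So the output falls by 3.15 %.

3.15 %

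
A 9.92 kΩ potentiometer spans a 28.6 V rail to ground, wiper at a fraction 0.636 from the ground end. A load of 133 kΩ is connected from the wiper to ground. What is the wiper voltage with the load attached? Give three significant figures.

V ≈ 17.9 V

The wiper splits the pot into (1−α)R = 3.611 kΩ above and αR = 6.309 kΩ below.
Lower section ‖ load = 6.023 kΩ.
V_wiper = 28.6 × 6.023/(3.611 + 6.023) = 17.9 V.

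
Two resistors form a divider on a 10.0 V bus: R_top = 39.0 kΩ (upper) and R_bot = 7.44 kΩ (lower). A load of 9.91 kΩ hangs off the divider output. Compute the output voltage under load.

The load sits in parallel with R_bot: R_bot‖R_L = (7.44 × 9.91) / (7.44 + 9.91) = 4.250 kΩ.
V_out = 10.0 × 4.250 / (39.0 + 4.250) = 10.0 × 4.250/43.25 = 0.983 V.

V_out ≈ 0.983 V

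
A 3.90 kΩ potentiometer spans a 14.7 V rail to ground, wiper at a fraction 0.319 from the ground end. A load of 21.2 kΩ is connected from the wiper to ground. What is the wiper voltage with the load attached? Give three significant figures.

The wiper splits the pot into (1−α)R = 2.656 kΩ above and αR = 1.244 kΩ below.
Lower section ‖ load = 1.175 kΩ.
V_wiper = 14.7 × 1.175/(2.656 + 1.175) = 4.51 V.

V ≈ 4.51 V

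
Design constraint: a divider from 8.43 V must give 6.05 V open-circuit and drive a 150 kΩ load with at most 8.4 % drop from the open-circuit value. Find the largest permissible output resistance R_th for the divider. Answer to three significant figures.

Loading drop = R_th/(R_th + R_L) ≤ 0.0840, so R_th ≤ R_L · ε/(1−ε) = 150 kΩ × 0.0840/0.9160 = 13.8 kΩ.

R_th ≤ 13.8 kΩ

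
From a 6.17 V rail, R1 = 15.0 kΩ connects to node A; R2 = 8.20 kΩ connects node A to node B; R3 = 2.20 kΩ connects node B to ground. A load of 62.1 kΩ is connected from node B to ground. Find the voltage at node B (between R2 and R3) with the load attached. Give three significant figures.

V ≈ 0.518 V

At node B, R3 is in parallel with the load: R3‖R_L = 2.125 kΩ.
Below node A the resistance is R2 + (R3‖R_L) = 10.32 kΩ, so V_A = 6.17 × 10.32/25.32 = 2.515 V.
Then V_B = V_A × (R3‖R_L)/(R2 + R3‖R_L) = 2.515 × 2.125/10.32 = 0.518 V.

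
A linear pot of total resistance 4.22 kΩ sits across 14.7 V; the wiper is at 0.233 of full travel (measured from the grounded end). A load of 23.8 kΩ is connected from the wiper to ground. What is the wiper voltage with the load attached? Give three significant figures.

The wiper splits the pot into (1−α)R = 3237 Ω above and αR = 983.3 Ω below.
Lower section ‖ load = 944.2 Ω.
V_wiper = 14.7 × 944.2/(3237 + 944.2) = 3.32 V.

V ≈ 3.32 V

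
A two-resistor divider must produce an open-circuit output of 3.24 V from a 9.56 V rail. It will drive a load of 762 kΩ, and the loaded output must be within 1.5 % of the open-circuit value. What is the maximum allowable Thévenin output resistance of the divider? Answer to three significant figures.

R_th ≤ 11.6 kΩ

Loading drop = R_th/(R_th + R_L) ≤ 0.0150, so R_th ≤ R_L · ε/(1−ε) = 762 kΩ × 0.0150/0.9850 = 11.6 kΩ.
(Any R1, R2 with R2/(R1+R2) = 0.339 and R1‖R2 ≤ 11.6 kΩ will meet the spec.)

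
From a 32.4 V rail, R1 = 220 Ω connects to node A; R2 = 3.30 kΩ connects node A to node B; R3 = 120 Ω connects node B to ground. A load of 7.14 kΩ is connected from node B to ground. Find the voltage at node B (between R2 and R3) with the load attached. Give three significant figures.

At node B, R3 is in parallel with the load: R3‖R_L = 118.0 Ω.
Below node A the resistance is R2 + (R3‖R_L) = 3418 Ω, so V_A = 32.4 × 3418/3638 = 30.44 V.
Then V_B = V_A × (R3‖R_L)/(R2 + R3‖R_L) = 30.44 × 118.0/3418 = 1.05 V.

V ≈ 1.05 V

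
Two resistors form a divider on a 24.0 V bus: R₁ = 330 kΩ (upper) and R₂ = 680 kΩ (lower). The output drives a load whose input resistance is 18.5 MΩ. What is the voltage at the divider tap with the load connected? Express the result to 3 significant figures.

V_out ≈ 16.0 V

The load sits in parallel with R₂: R₂‖R_L = (680 × 18500) / (680 + 18500) = 655.9 kΩ.
V_out = 24.0 × 655.9 / (330 + 655.9) = 24.0 × 655.9/985.9 = 16.0 V.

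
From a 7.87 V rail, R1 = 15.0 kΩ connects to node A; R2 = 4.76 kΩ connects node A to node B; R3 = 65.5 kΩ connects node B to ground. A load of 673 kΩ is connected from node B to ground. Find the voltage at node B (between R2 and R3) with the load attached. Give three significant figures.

At node B, R3 is in parallel with the load: R3‖R_L = 59.69 kΩ.
Below node A the resistance is R2 + (R3‖R_L) = 64.45 kΩ, so V_A = 7.87 × 64.45/79.45 = 6.384 V.
Then V_B = V_A × (R3‖R_L)/(R2 + R3‖R_L) = 6.384 × 59.69/64.45 = 5.91 V.

V ≈ 5.91 V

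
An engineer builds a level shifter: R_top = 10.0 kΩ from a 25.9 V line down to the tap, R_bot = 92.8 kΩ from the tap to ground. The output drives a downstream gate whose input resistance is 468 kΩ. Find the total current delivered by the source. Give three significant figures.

R_bot‖R_L = 77.44 kΩ, so the source sees R_top + R_bot‖R_L = 87.44 kΩ.
I = 25.9 V / 87.44 kΩ = 0.296 mA.

I ≈ 0.296 mA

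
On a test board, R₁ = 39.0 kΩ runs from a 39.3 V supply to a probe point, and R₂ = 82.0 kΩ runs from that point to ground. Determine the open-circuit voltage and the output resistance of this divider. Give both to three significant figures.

V_th = 26.6 V, R_th = 26.4 kΩ

V_th is the open-circuit tap voltage: 39.3 × 82.0/(39.0 + 82.0) = 26.6 V.
With the supply zeroed, R₁ and R₂ appear in parallel from the tap: R_th = R₁‖R₂ = (39.0 × 82.0)/121.0 = 26.4 kΩ.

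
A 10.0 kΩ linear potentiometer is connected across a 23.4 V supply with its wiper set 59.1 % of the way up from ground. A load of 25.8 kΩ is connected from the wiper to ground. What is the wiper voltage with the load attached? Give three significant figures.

The wiper splits the pot into (1−α)R = 4.090 kΩ above and αR = 5.910 kΩ below.
Lower section ‖ load = 4.809 kΩ.
V_wiper = 23.4 × 4.809/(4.090 + 4.809) = 12.6 V.

V ≈ 12.6 V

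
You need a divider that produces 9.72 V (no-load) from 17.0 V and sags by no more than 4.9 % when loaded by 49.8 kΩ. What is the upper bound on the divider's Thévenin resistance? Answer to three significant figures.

R_th ≤ 2.57 kΩ

Loading drop = R_th/(R_th + R_L) ≤ 0.0490, so R_th ≤ R_L · ε/(1−ε) = 49.8 kΩ × 0.0490/0.9510 = 2.57 kΩ.
(Any R1, R2 with R2/(R1+R2) = 0.572 and R1‖R2 ≤ 2.57 kΩ will meet the spec.)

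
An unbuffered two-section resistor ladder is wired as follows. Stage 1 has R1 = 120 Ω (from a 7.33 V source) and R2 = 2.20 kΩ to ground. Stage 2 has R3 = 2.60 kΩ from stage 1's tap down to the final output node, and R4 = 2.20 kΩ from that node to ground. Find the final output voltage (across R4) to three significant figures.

Stage 2 presents R3+R4 = 4800 Ω as a load on stage 1's tap.
Stage 1's lower leg becomes R2‖(R3+R4) = 1509 Ω, so V_mid = 7.33 × 1509/1629 = 6.790 V.
Stage 2 is itself unloaded: V_out = V_mid × R4/(R3+R4) = 6.790 × 2200/4800 = 3.11 V.

V_out ≈ 3.11 V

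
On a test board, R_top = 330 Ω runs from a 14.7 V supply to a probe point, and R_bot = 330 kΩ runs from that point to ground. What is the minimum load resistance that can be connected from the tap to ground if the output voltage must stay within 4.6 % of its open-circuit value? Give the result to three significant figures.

Output resistance R_th = R_top‖R_bot = (330 × 330000)/330300 = 329.7 Ω.
The fractional drop is R_th/(R_th + R_L); requiring this ≤ 0.0460 gives R_L ≥ R_th(1/0.0460 − 1) = 329.7 × 20.74 = 6.84 kΩ.

R_L(min) ≈ 6.84 kΩ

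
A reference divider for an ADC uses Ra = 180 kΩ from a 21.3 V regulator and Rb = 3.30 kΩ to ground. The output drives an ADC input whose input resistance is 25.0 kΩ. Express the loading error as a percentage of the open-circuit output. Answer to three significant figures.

Unloaded V = 21.3 × 3.30/183.3 = 0.38347 V.
Loaded: Rb‖R_L = 2.915 kΩ, giving V = 21.3 × 2.915/182.9 = 0.33947 V.
Drop = (0.38347 − 0.33947) / 0.38347 = 11.5 %.

11.5 %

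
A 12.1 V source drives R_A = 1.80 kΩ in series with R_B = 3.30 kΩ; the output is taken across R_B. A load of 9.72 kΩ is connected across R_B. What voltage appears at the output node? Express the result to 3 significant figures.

V_out ≈ 6.99 V

The load sits in parallel with R_B: R_B‖R_L = (3.30 × 9.72) / (3.30 + 9.72) = 2.464 kΩ.
V_out = 12.1 × 2.464 / (1.80 + 2.464) = 12.1 × 2.464/4.264 = 6.99 V.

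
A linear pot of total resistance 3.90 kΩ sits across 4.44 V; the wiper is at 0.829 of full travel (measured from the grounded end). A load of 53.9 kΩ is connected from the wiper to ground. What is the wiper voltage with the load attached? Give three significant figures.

The wiper splits the pot into (1−α)R = 666.9 Ω above and αR = 3233 Ω below.
Lower section ‖ load = 3050 Ω.
V_wiper = 4.44 × 3050/(666.9 + 3050) = 3.64 V.

V ≈ 3.64 V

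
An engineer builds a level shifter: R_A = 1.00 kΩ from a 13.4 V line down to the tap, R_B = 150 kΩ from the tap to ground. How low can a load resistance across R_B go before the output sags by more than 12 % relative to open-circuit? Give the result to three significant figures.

R_L(min) ≈ 7.28 kΩ

Output resistance R_th = R_A‖R_B = (1000 × 150000)/151000 = 993.4 Ω.
The fractional drop is R_th/(R_th + R_L); requiring this ≤ 0.120 gives R_L ≥ R_th(1/0.120 − 1) = 993.4 × 7.333 = 7.28 kΩ.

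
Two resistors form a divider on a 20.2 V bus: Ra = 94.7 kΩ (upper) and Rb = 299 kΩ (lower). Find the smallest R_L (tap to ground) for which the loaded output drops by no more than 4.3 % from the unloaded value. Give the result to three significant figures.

R_L(min) ≈ 1.60 MΩ

Output resistance R_th = Ra‖Rb = (94.7 × 299)/393.7 = 71.92 kΩ.
The fractional drop is R_th/(R_th + R_L); requiring this ≤ 0.0430 gives R_L ≥ R_th(1/0.0430 − 1) = 71.92 × 22.26 = 1.60 MΩ.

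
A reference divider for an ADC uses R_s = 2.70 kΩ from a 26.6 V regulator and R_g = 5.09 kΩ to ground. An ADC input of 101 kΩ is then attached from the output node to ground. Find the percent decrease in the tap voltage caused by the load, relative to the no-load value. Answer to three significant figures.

The divider's output (Thévenin) resistance is R_s‖R_g = 1.764 kΩ.
Fractional drop under load = R_th/(R_th + R_L) = 1.764 / (1.764 + 101) = 0.01717.
So the output falls by 1.72 %.

1.72 %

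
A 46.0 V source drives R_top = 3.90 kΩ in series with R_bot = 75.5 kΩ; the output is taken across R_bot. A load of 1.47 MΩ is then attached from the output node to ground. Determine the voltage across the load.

The load sits in parallel with R_bot: R_bot‖R_L = (75.5 × 1470) / (75.5 + 1470) = 71.81 kΩ.
V_out = 46.0 × 71.81 / (3.90 + 71.81) = 46.0 × 71.81/75.71 = 43.6 V.

V_out ≈ 43.6 V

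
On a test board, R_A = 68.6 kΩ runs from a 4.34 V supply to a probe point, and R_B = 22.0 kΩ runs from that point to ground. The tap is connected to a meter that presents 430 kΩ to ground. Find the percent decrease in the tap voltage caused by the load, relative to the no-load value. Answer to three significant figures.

The divider's output (Thévenin) resistance is R_A‖R_B = 16.66 kΩ.
Fractional drop under load = R_th/(R_th + R_L) = 16.66 / (16.66 + 430) = 0.03729.
So the output falls by 3.73 %.

3.73 %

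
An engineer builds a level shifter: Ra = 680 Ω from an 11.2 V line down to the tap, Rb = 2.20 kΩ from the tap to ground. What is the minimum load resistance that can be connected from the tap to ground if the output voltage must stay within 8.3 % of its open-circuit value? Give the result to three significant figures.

R_L(min) ≈ 5.74 kΩ

Output resistance R_th = Ra‖Rb = (680 × 2200)/2880 = 519.4 Ω.
The fractional drop is R_th/(R_th + R_L); requiring this ≤ 0.0830 gives R_L ≥ R_th(1/0.0830 − 1) = 519.4 × 11.05 = 5.74 kΩ.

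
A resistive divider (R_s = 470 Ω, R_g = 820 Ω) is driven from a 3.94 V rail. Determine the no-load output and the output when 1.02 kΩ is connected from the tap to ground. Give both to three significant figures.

Unloaded: 2.50 V; loaded: 1.94 V

Open-circuit: V = 3.94 × 820/(470 + 820) = 2.50 V.
With the load, R_g becomes R_g‖R_L = 454.6 Ω, so V = 3.94 × 454.6/924.6 = 1.94 V.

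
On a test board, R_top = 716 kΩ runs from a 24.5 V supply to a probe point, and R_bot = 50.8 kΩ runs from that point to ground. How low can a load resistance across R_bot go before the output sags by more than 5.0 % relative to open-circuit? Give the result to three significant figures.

Output resistance R_th = R_top‖R_bot = (716 × 50.8)/766.8 = 47.43 kΩ.
The fractional drop is R_th/(R_th + R_L); requiring this ≤ 0.0500 gives R_L ≥ R_th(1/0.0500 − 1) = 47.43 × 19.00 = 901 kΩ.

R_L(min) ≈ 901 kΩ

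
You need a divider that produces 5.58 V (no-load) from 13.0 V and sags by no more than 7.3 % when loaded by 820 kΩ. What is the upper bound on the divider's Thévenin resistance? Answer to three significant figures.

Loading drop = R_th/(R_th + R_L) ≤ 0.0730, so R_th ≤ R_L · ε/(1−ε) = 820 kΩ × 0.0730/0.9270 = 64.6 kΩ.
(Any R1, R2 with R2/(R1+R2) = 0.429 and R1‖R2 ≤ 64.6 kΩ will meet the spec.)

R_th ≤ 64.6 kΩ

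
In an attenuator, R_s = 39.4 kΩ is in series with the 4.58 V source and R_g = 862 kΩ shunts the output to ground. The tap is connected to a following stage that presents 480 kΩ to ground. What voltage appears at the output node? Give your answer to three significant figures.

The load sits in parallel with R_g: R_g‖R_L = (862 × 480) / (862 + 480) = 308.3 kΩ.
V_out = 4.58 × 308.3 / (39.4 + 308.3) = 4.58 × 308.3/347.7 = 4.06 V.

V_out ≈ 4.06 V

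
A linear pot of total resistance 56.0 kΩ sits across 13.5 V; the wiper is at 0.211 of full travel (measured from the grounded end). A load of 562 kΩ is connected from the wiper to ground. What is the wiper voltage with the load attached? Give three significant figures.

The wiper splits the pot into (1−α)R = 44.18 kΩ above and αR = 11.82 kΩ below.
Lower section ‖ load = 11.57 kΩ.
V_wiper = 13.5 × 11.57/(44.18 + 11.57) = 2.80 V.

V ≈ 2.80 V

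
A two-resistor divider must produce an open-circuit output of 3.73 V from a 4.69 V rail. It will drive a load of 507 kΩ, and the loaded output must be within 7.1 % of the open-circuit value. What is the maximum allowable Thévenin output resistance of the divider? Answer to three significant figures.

Loading drop = R_th/(R_th + R_L) ≤ 0.0710, so R_th ≤ R_L · ε/(1−ε) = 507 kΩ × 0.0710/0.9290 = 38.7 kΩ.

R_th ≤ 38.7 kΩ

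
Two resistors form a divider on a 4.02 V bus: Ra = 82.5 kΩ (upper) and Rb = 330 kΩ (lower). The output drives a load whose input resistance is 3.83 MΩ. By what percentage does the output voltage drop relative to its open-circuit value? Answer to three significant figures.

The divider's output (Thévenin) resistance is Ra‖Rb = 66.00 kΩ.
Fractional drop under load = R_th/(R_th + R_L) = 66.00 / (66.00 + 3830) = 0.01694.
So the output falls by 1.69 %.

1.69 %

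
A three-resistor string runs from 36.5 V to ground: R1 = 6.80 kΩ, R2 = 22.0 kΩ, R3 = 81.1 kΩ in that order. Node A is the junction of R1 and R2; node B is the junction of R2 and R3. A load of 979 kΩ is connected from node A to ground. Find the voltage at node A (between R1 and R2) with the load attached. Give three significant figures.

Below node A the series string R2+R3 = 103.1 kΩ sits in parallel with the 979 kΩ load: 93.28 kΩ.
V_A = 36.5 × 93.28/(6.80 + 93.28) = 34.0 V.

V ≈ 34.0 V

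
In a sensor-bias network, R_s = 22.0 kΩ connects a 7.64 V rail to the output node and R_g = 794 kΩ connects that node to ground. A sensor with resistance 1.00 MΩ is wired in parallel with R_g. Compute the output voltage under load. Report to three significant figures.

V_out ≈ 7.28 V

The load sits in parallel with R_g: R_g‖R_L = (794 × 1000) / (794 + 1000) = 442.6 kΩ.
V_out = 7.64 × 442.6 / (22.0 + 442.6) = 7.64 × 442.6/464.6 = 7.28 V.
(Unloaded it would have been 7.43 V.)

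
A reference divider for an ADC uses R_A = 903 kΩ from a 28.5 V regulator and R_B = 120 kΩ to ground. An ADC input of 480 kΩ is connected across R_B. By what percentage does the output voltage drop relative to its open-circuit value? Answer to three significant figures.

18.1 %

The divider's output (Thévenin) resistance is R_A‖R_B = 105.9 kΩ.
Fractional drop under load = R_th/(R_th + R_L) = 105.9 / (105.9 + 480) = 0.1808.
So the output falls by 18.1 %.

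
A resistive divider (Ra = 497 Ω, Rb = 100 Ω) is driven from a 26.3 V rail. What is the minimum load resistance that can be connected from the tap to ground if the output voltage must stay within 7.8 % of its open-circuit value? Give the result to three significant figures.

Output resistance R_th = Ra‖Rb = (497 × 100)/597.0 = 83.25 Ω.
The fractional drop is R_th/(R_th + R_L); requiring this ≤ 0.0780 gives R_L ≥ R_th(1/0.0780 − 1) = 83.25 × 11.82 = 984 Ω.

R_L(min) ≈ 984 Ω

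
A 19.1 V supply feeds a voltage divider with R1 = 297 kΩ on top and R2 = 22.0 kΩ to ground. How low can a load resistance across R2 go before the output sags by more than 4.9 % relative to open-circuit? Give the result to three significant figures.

Output resistance R_th = R1‖R2 = (297 × 22.0)/319.0 = 20.48 kΩ.
The fractional drop is R_th/(R_th + R_L); requiring this ≤ 0.0490 gives R_L ≥ R_th(1/0.0490 − 1) = 20.48 × 19.41 = 398 kΩ.

R_L(min) ≈ 398 kΩ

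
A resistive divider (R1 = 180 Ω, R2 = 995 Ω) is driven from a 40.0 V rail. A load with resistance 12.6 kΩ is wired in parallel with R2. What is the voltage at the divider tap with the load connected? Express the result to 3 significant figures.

V_out ≈ 33.5 V

The load sits in parallel with R2: R2‖R_L = (995 × 12600) / (995 + 12600) = 922.2 Ω.
V_out = 40.0 × 922.2 / (180 + 922.2) = 40.0 × 922.2/1102 = 33.5 V.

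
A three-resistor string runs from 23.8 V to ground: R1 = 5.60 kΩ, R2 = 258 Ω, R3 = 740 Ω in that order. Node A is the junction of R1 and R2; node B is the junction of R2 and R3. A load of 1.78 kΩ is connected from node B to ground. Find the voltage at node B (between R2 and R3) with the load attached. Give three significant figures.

V ≈ 1.95 V

At node B, R3 is in parallel with the load: R3‖R_L = 522.7 Ω.
Below node A the resistance is R2 + (R3‖R_L) = 780.7 Ω, so V_A = 23.8 × 780.7/6381 = 2.912 V.
Then V_B = V_A × (R3‖R_L)/(R2 + R3‖R_L) = 2.912 × 522.7/780.7 = 1.95 V.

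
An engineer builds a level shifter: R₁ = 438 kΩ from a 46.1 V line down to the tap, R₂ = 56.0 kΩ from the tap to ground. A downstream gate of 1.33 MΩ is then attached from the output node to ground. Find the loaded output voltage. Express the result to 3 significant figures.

V_out ≈ 5.04 V

The load sits in parallel with R₂: R₂‖R_L = (56.0 × 1330) / (56.0 + 1330) = 53.74 kΩ.
V_out = 46.1 × 53.74 / (438 + 53.74) = 46.1 × 53.74/491.7 = 5.04 V.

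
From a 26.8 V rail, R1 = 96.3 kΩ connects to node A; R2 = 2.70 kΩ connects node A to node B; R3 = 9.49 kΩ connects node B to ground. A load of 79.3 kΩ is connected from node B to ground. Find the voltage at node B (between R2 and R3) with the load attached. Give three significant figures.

At node B, R3 is in parallel with the load: R3‖R_L = 8.476 kΩ.
Below node A the resistance is R2 + (R3‖R_L) = 11.18 kΩ, so V_A = 26.8 × 11.18/107.5 = 2.787 V.
Then V_B = V_A × (R3‖R_L)/(R2 + R3‖R_L) = 2.787 × 8.476/11.18 = 2.11 V.

V ≈ 2.11 V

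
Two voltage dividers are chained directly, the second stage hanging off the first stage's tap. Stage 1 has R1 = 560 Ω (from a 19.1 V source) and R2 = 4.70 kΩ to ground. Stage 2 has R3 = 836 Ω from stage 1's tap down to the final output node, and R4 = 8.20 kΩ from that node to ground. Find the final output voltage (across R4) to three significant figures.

V_out ≈ 14.7 V

Stage 2 presents R3+R4 = 9036 Ω as a load on stage 1's tap.
Stage 1's lower leg becomes R2‖(R3+R4) = 3092 Ω, so V_mid = 19.1 × 3092/3652 = 16.17 V.
Stage 2 is itself unloaded: V_out = V_mid × R4/(R3+R4) = 16.17 × 8200/9036 = 14.7 V.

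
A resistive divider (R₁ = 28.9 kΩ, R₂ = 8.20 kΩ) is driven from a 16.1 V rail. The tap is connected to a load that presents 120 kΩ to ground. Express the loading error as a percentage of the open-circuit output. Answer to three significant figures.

The divider's output (Thévenin) resistance is R₁‖R₂ = 6.388 kΩ.
Fractional drop under load = R_th/(R_th + R_L) = 6.388 / (6.388 + 120) = 0.05054.
So the output falls by 5.05 %.

5.05 %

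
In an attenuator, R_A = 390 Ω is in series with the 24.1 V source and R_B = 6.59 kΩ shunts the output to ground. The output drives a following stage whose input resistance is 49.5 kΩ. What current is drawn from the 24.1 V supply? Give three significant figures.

I ≈ 3.88 mA

R_B‖R_L = 5816 Ω, so the source sees R_A + R_B‖R_L = 6206 Ω.
I = 24.1 V / 6206 Ω = 3.88 mA.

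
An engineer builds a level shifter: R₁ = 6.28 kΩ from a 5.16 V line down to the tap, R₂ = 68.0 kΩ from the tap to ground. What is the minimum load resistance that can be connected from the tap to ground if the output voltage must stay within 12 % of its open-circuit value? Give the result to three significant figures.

R_L(min) ≈ 42.2 kΩ

Output resistance R_th = R₁‖R₂ = (6.28 × 68.0)/74.28 = 5.749 kΩ.
The fractional drop is R_th/(R_th + R_L); requiring this ≤ 0.120 gives R_L ≥ R_th(1/0.120 − 1) = 5.749 × 7.333 = 42.2 kΩ.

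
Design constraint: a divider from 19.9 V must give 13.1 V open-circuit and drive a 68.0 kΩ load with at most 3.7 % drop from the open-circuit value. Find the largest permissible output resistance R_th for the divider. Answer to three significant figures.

R_th ≤ 2.61 kΩ

Loading drop = R_th/(R_th + R_L) ≤ 0.0370, so R_th ≤ R_L · ε/(1−ε) = 68.0 kΩ × 0.0370/0.9630 = 2.61 kΩ.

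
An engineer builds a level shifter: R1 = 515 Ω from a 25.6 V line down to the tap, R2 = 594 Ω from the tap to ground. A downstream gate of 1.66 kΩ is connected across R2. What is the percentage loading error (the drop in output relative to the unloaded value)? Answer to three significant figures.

Unloaded V = 25.6 × 594/1109 = 13.712 V.
Loaded: R2‖R_L = 437.5 Ω, giving V = 25.6 × 437.5/952.5 = 11.758 V.
Drop = (13.712 − 11.758) / 13.712 = 14.2 %.

14.2 %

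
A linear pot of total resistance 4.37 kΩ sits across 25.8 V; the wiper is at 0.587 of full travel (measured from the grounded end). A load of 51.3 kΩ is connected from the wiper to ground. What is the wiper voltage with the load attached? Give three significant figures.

V ≈ 14.8 V

The wiper splits the pot into (1−α)R = 1.805 kΩ above and αR = 2.565 kΩ below.
Lower section ‖ load = 2.443 kΩ.
V_wiper = 25.8 × 2.443/(1.805 + 2.443) = 14.8 V.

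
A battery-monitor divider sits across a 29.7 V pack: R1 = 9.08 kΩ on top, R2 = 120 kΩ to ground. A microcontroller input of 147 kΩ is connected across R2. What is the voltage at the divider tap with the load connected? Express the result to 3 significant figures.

V_out ≈ 26.1 V

The load sits in parallel with R2: R2‖R_L = (120 × 147) / (120 + 147) = 66.07 kΩ.
V_out = 29.7 × 66.07 / (9.08 + 66.07) = 29.7 × 66.07/75.15 = 26.1 V.
(Unloaded it would have been 27.6 V.)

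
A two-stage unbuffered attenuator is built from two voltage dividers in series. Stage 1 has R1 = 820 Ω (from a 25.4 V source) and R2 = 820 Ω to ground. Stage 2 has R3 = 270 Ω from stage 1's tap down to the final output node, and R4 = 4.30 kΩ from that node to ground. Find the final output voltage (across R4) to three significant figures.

V_out ≈ 11.0 V

Stage 2 presents R3+R4 = 4570 Ω as a load on stage 1's tap.
Stage 1's lower leg becomes R2‖(R3+R4) = 695.3 Ω, so V_mid = 25.4 × 695.3/1515 = 11.65 V.
Stage 2 is itself unloaded: V_out = V_mid × R4/(R3+R4) = 11.65 × 4300/4570 = 11.0 V.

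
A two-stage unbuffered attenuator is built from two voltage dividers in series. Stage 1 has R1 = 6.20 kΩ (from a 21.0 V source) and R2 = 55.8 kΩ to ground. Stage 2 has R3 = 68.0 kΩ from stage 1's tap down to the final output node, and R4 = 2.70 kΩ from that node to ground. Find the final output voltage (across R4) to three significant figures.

V_out ≈ 0.669 V

Stage 2 presents R3+R4 = 70.70 kΩ as a load on stage 1's tap.
Stage 1's lower leg becomes R2‖(R3+R4) = 31.19 kΩ, so V_mid = 21.0 × 31.19/37.39 = 17.52 V.
Stage 2 is itself unloaded: V_out = V_mid × R4/(R3+R4) = 17.52 × 2.70/70.70 = 0.669 V.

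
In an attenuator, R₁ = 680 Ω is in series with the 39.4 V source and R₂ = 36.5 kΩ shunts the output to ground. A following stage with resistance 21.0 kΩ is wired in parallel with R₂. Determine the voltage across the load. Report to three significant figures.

The load sits in parallel with R₂: R₂‖R_L = (36500 × 21000) / (36500 + 21000) = 13330 Ω.
V_out = 39.4 × 13330 / (680 + 13330) = 39.4 × 13330/14010 = 37.5 V.

V_out ≈ 37.5 V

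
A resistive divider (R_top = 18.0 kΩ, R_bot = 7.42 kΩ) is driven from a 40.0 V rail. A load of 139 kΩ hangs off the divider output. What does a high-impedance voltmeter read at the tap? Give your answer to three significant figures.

V_out ≈ 11.3 V

The load sits in parallel with R_bot: R_bot‖R_L = (7.42 × 139) / (7.42 + 139) = 7.044 kΩ.
V_out = 40.0 × 7.044 / (18.0 + 7.044) = 40.0 × 7.044/25.04 = 11.3 V.
(Unloaded it would have been 11.7 V.)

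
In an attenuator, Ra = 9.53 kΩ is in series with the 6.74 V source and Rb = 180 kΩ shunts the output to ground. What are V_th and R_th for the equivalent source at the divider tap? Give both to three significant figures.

V_th is the open-circuit tap voltage: 6.74 × 180/(9.53 + 180) = 6.40 V.
With the supply zeroed, Ra and Rb appear in parallel from the tap: R_th = Ra‖Rb = (9.53 × 180)/189.5 = 9.05 kΩ.

V_th = 6.40 V, R_th = 9.05 kΩ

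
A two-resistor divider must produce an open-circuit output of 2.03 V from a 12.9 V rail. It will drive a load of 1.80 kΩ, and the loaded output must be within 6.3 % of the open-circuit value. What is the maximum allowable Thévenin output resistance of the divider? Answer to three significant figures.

Loading drop = R_th/(R_th + R_L) ≤ 0.0630, so R_th ≤ R_L · ε/(1−ε) = 1.80 kΩ × 0.0630/0.9370 = 121 Ω.
(Any R1, R2 with R2/(R1+R2) = 0.157 and R1‖R2 ≤ 121 Ω will meet the spec.)

R_th ≤ 121 Ω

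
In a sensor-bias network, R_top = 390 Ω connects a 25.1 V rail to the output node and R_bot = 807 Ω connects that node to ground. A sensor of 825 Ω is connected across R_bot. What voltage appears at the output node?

The load sits in parallel with R_bot: R_bot‖R_L = (807 × 825) / (807 + 825) = 408.0 Ω.
V_out = 25.1 × 408.0 / (390 + 408.0) = 25.1 × 408.0/798.0 = 12.8 V.

V_out ≈ 12.8 V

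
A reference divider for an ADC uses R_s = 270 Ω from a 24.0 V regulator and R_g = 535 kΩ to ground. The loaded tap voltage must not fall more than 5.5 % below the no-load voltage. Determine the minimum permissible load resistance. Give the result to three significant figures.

R_L(min) ≈ 4.64 kΩ

Output resistance R_th = R_s‖R_g = (270 × 535000)/535300 = 269.9 Ω.
The fractional drop is R_th/(R_th + R_L); requiring this ≤ 0.0550 gives R_L ≥ R_th(1/0.0550 − 1) = 269.9 × 17.18 = 4.64 kΩ.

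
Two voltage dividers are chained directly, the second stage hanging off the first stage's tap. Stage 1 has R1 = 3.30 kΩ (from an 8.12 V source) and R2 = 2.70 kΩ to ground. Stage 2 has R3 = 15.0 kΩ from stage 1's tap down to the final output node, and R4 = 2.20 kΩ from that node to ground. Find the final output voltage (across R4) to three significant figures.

V_out ≈ 0.430 V

Stage 2 presents R3+R4 = 17.20 kΩ as a load on stage 1's tap.
Stage 1's lower leg becomes R2‖(R3+R4) = 2.334 kΩ, so V_mid = 8.12 × 2.334/5.634 = 3.364 V.
Stage 2 is itself unloaded: V_out = V_mid × R4/(R3+R4) = 3.364 × 2.20/17.20 = 0.430 V.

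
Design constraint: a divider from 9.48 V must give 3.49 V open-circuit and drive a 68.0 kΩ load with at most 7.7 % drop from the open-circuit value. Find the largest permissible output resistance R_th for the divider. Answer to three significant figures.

Loading drop = R_th/(R_th + R_L) ≤ 0.0770, so R_th ≤ R_L · ε/(1−ε) = 68.0 kΩ × 0.0770/0.9230 = 5.67 kΩ.

R_th ≤ 5.67 kΩ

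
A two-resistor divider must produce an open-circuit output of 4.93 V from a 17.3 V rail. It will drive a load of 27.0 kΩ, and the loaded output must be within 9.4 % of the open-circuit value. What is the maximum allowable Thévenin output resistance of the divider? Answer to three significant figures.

R_th ≤ 2.80 kΩ

Loading drop = R_th/(R_th + R_L) ≤ 0.0940, so R_th ≤ R_L · ε/(1−ε) = 27.0 kΩ × 0.0940/0.9060 = 2.80 kΩ.
(Any R1, R2 with R2/(R1+R2) = 0.285 and R1‖R2 ≤ 2.80 kΩ will meet the spec.)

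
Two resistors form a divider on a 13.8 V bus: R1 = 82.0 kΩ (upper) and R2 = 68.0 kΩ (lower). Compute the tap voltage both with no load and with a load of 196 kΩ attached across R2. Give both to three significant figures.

Open-circuit: V = 13.8 × 68.0/(82.0 + 68.0) = 6.26 V.
With the load, R2 becomes R2‖R_L = 50.48 kΩ, so V = 13.8 × 50.48/132.5 = 5.26 V.

Unloaded: 6.26 V; loaded: 5.26 V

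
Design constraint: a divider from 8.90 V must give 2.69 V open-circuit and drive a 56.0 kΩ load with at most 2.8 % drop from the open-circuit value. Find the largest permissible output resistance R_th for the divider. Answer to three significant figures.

R_th ≤ 1.61 kΩ

Loading drop = R_th/(R_th + R_L) ≤ 0.0280, so R_th ≤ R_L · ε/(1−ε) = 56.0 kΩ × 0.0280/0.9720 = 1.61 kΩ.
(Any R1, R2 with R2/(R1+R2) = 0.302 and R1‖R2 ≤ 1.61 kΩ will meet the spec.)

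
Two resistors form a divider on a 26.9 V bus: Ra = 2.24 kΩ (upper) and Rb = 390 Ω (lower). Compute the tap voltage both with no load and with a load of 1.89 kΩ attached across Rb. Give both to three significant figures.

Open-circuit: V = 26.9 × 390/(2240 + 390) = 3.99 V.
With the load, Rb becomes Rb‖R_L = 323.3 Ω, so V = 26.9 × 323.3/2563 = 3.39 V.

Unloaded: 3.99 V; loaded: 3.39 V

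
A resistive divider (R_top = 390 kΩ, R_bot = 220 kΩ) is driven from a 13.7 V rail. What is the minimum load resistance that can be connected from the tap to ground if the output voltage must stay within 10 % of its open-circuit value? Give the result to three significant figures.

R_L(min) ≈ 1.27 MΩ

Output resistance R_th = R_top‖R_bot = (390 × 220)/610.0 = 140.7 kΩ.
The fractional drop is R_th/(R_th + R_L); requiring this ≤ 0.100 gives R_L ≥ R_th(1/0.100 − 1) = 140.7 × 9.000 = 1.27 MΩ.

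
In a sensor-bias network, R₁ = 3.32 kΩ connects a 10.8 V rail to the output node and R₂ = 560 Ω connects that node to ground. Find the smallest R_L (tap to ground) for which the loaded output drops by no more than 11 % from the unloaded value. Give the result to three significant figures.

Output resistance R_th = R₁‖R₂ = (3320 × 560)/3880 = 479.2 Ω.
The fractional drop is R_th/(R_th + R_L); requiring this ≤ 0.110 gives R_L ≥ R_th(1/0.110 − 1) = 479.2 × 8.091 = 3.88 kΩ.

R_L(min) ≈ 3.88 kΩ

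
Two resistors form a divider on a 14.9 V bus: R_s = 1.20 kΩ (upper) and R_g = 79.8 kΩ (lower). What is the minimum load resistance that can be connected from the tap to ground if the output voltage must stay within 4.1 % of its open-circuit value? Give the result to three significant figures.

R_L(min) ≈ 27.7 kΩ

Output resistance R_th = R_s‖R_g = (1.20 × 79.8)/81.00 = 1.182 kΩ.
The fractional drop is R_th/(R_th + R_L); requiring this ≤ 0.0410 gives R_L ≥ R_th(1/0.0410 − 1) = 1.182 × 23.39 = 27.7 kΩ.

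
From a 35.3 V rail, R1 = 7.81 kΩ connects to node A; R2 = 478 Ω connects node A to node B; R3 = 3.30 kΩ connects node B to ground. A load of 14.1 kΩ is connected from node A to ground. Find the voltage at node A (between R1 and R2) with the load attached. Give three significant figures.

Below node A the series string R2+R3 = 3778 Ω sits in parallel with the 14100 Ω load: 2980 Ω.
V_A = 35.3 × 2980/(7810 + 2980) = 9.75 V.

V ≈ 9.75 V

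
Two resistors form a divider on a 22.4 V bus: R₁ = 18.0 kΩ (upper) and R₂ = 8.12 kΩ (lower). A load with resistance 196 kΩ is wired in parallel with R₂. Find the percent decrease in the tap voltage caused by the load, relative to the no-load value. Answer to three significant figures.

2.78 %

The divider's output (Thévenin) resistance is R₁‖R₂ = 5.596 kΩ.
Fractional drop under load = R_th/(R_th + R_L) = 5.596 / (5.596 + 196) = 0.02776.
So the output falls by 2.78 %.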